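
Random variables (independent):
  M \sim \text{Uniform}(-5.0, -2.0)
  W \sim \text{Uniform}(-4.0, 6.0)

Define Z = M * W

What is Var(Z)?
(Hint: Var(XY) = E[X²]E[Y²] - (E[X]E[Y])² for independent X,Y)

Var(XY) = E[X²]E[Y²] - (E[X]E[Y])²
E[M] = -3.5, Var(M) = 0.75
E[W] = 1, Var(W) = 8.3333333
E[M²] = 0.75 + (-3.5)² = 13
E[W²] = 8.3333333 + 1² = 9.3333333
Var(Z) = 13*9.3333333 - (-3.5*1)²
= 121.33333 - 12.25 = 109.08333

109.08333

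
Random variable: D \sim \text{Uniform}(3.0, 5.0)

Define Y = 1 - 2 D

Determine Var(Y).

For Y = aD + b: Var(Y) = a² * Var(D)
Var(D) = (5 - 3)^2/12 = 0.33333333
Var(Y) = (-2)² * 0.33333333 = 4 * 0.33333333 = 1.3333333

1.3333333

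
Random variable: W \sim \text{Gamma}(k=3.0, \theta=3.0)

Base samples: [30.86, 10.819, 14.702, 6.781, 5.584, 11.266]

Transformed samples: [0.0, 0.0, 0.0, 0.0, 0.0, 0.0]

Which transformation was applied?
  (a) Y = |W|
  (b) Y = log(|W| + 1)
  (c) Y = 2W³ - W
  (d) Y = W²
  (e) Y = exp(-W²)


Checking option (e) Y = exp(-W²):
  W = 30.86 -> Y = 0.0 ✓
  W = 10.819 -> Y = 0.0 ✓
  W = 14.702 -> Y = 0.0 ✓
All samples match this transformation.

(e) exp(-W²)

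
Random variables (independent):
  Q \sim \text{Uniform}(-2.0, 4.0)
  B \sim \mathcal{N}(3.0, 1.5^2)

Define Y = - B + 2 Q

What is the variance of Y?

For independent RVs: Var(aX + bY) = a²Var(X) + b²Var(Y)
Var(Q) = 3
Var(B) = 2.25
Var(Y) = 2²*3 + (-1)²*2.25
= 4*3 + 1*2.25 = 14.25

14.25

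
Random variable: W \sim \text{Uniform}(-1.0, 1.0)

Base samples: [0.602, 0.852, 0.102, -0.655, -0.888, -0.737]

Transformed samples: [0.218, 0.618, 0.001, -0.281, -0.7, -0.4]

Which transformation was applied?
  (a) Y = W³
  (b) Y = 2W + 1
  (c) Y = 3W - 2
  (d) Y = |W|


Checking option (a) Y = W³:
  W = 0.602 -> Y = 0.218 ✓
  W = 0.852 -> Y = 0.618 ✓
  W = 0.102 -> Y = 0.001 ✓
All samples match this transformation.

(a) W³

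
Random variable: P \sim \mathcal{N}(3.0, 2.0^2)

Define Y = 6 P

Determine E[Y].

For Y = 6P:
E[Y] = 6 * E[P]
E[P] = 3.0 = 3
E[Y] = 6 * 3 = 18

18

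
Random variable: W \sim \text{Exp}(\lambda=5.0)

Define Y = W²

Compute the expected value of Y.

E[W²] = Var(W) + (E[W])² = 0.04 + 0.04 = 0.08

0.08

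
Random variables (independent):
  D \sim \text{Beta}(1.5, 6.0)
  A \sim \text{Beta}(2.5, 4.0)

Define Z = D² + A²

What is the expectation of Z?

E[Z] = E[D²] + E[A²]
E[D²] = Var(D) + E[D]² = 0.018823529 + 0.04 = 0.058823529
E[A²] = Var(A) + E[A]² = 0.031558185 + 0.14792899 = 0.17948718
E[Z] = 0.058823529 + 0.17948718 = 0.23831071

0.23831071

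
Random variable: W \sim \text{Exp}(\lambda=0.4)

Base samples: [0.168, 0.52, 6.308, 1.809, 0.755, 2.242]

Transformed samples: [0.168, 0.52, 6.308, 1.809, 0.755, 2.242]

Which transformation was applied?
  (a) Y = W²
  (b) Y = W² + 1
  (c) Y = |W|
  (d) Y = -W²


Checking option (c) Y = |W|:
  W = 0.168 -> Y = 0.168 ✓
  W = 0.52 -> Y = 0.52 ✓
  W = 6.308 -> Y = 6.308 ✓
All samples match this transformation.

(c) |W|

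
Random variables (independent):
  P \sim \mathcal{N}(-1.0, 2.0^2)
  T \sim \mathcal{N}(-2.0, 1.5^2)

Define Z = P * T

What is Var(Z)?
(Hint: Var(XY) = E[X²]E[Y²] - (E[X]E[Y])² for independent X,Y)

Var(XY) = E[X²]E[Y²] - (E[X]E[Y])²
E[P] = -1, Var(P) = 4
E[T] = -2, Var(T) = 2.25
E[P²] = 4 + (-1)² = 5
E[T²] = 2.25 + (-2)² = 6.25
Var(Z) = 5*6.25 - (-1*(-2))²
= 31.25 - 4 = 27.25

27.25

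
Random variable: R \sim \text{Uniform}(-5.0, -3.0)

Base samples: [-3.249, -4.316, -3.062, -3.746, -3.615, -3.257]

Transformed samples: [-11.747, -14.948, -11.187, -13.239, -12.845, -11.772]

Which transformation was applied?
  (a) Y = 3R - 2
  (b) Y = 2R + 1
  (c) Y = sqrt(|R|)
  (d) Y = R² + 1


Checking option (a) Y = 3R - 2:
  R = -3.249 -> Y = -11.747 ✓
  R = -4.316 -> Y = -14.948 ✓
  R = -3.062 -> Y = -11.187 ✓
All samples match this transformation.

(a) 3R - 2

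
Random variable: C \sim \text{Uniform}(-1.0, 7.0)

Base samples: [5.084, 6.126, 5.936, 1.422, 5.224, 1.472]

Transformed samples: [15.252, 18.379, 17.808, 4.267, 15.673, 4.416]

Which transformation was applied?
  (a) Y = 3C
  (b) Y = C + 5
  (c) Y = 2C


Checking option (a) Y = 3C:
  C = 5.084 -> Y = 15.252 ✓
  C = 6.126 -> Y = 18.379 ✓
  C = 5.936 -> Y = 17.808 ✓
All samples match this transformation.

(a) 3C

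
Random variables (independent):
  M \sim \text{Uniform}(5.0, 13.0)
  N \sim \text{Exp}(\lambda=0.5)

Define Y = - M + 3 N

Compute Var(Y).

For independent RVs: Var(aX + bY) = a²Var(X) + b²Var(Y)
Var(M) = 5.3333333
Var(N) = 4
Var(Y) = (-1)²*5.3333333 + 3²*4
= 1*5.3333333 + 9*4 = 41.333333

41.333333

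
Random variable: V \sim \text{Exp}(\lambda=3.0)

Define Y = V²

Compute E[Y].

E[V²] = Var(V) + (E[V])² = 0.11111111 + 0.11111111 = 0.22222222

0.22222222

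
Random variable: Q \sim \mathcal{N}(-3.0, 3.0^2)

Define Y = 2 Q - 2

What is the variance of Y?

For Y = aQ + b: Var(Y) = a² * Var(Q)
Var(Q) = 3.0^2 = 9
Var(Y) = 2² * 9 = 4 * 9 = 36

36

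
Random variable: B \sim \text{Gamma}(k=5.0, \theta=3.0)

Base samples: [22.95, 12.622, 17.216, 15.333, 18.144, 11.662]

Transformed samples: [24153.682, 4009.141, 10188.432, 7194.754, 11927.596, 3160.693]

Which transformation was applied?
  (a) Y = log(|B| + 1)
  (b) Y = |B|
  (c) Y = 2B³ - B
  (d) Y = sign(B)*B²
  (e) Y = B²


Checking option (c) Y = 2B³ - B:
  B = 22.95 -> Y = 24153.682 ✓
  B = 12.622 -> Y = 4009.141 ✓
  B = 17.216 -> Y = 10188.432 ✓
All samples match this transformation.

(c) 2B³ - B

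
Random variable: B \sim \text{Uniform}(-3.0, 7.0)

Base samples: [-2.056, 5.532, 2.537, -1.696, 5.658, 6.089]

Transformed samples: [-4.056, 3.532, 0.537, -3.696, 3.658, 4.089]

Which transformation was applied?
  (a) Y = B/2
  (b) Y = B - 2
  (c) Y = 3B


Checking option (b) Y = B - 2:
  B = -2.056 -> Y = -4.056 ✓
  B = 5.532 -> Y = 3.532 ✓
  B = 2.537 -> Y = 0.537 ✓
All samples match this transformation.

(b) B - 2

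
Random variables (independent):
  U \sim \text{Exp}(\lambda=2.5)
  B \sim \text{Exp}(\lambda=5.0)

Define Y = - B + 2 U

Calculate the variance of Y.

For independent RVs: Var(aX + bY) = a²Var(X) + b²Var(Y)
Var(U) = 0.16
Var(B) = 0.04
Var(Y) = 2²*0.16 + (-1)²*0.04
= 4*0.16 + 1*0.04 = 0.68

0.68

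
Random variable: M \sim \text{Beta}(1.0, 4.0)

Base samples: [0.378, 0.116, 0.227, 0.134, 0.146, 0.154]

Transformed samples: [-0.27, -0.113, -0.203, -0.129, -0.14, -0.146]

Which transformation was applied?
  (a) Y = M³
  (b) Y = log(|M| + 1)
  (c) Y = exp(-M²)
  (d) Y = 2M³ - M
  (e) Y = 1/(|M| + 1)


Checking option (d) Y = 2M³ - M:
  M = 0.378 -> Y = -0.27 ✓
  M = 0.116 -> Y = -0.113 ✓
  M = 0.227 -> Y = -0.203 ✓
All samples match this transformation.

(d) 2M³ - M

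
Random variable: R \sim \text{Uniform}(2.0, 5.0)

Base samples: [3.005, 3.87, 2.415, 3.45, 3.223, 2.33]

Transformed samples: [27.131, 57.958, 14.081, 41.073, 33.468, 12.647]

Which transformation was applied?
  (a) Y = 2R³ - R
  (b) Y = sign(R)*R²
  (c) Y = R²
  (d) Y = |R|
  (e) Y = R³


Checking option (e) Y = R³:
  R = 3.005 -> Y = 27.131 ✓
  R = 3.87 -> Y = 57.958 ✓
  R = 2.415 -> Y = 14.081 ✓
All samples match this transformation.

(e) R³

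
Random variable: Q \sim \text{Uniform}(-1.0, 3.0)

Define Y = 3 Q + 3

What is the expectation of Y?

For Y = 3Q + 3:
E[Y] = 3 * E[Q] + 3
E[Q] = (-1 + 3)/2 = 1
E[Y] = 3 * 1 + 3 = 6

6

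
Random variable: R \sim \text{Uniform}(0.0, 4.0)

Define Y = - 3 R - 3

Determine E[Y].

For Y = -3R - 3:
E[Y] = -3 * E[R] - 3
E[R] = (0 + 4)/2 = 2
E[Y] = -3 * 2 - 3 = -9

-9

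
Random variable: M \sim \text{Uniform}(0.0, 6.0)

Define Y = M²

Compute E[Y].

Using E[X²] = Var(X) + (E[X])²:
E[M] = 3
Var(M) = (6 - 0)^2/12 = 3
E[M²] = 3 + 3² = 3 + 9 = 12

12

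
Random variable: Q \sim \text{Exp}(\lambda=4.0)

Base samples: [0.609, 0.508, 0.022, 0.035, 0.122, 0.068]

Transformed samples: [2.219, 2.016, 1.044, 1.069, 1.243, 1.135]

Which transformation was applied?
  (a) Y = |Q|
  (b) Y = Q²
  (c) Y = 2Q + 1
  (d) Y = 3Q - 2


Checking option (c) Y = 2Q + 1:
  Q = 0.609 -> Y = 2.219 ✓
  Q = 0.508 -> Y = 2.016 ✓
  Q = 0.022 -> Y = 1.044 ✓
All samples match this transformation.

(c) 2Q + 1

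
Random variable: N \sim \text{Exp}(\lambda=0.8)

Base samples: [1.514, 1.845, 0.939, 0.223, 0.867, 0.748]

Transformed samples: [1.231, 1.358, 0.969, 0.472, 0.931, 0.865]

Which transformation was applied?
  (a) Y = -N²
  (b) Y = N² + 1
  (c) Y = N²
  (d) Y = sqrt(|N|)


Checking option (d) Y = sqrt(|N|):
  N = 1.514 -> Y = 1.231 ✓
  N = 1.845 -> Y = 1.358 ✓
  N = 0.939 -> Y = 0.969 ✓
All samples match this transformation.

(d) sqrt(|N|)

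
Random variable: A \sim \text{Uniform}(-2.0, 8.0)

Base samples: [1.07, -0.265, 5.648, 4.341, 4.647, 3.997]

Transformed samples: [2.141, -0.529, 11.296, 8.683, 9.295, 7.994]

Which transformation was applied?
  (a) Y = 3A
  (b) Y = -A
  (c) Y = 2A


Checking option (c) Y = 2A:
  A = 1.07 -> Y = 2.141 ✓
  A = -0.265 -> Y = -0.529 ✓
  A = 5.648 -> Y = 11.296 ✓
All samples match this transformation.

(c) 2A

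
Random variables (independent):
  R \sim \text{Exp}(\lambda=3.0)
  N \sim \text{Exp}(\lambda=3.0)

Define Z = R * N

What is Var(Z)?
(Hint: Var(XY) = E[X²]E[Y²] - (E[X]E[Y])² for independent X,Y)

Var(XY) = E[X²]E[Y²] - (E[X]E[Y])²
E[R] = 0.33333333, Var(R) = 0.11111111
E[N] = 0.33333333, Var(N) = 0.11111111
E[R²] = 0.11111111 + 0.33333333² = 0.22222222
E[N²] = 0.11111111 + 0.33333333² = 0.22222222
Var(Z) = 0.22222222*0.22222222 - (0.33333333*0.33333333)²
= 0.049382716 - 0.012345679 = 0.037037037

0.037037037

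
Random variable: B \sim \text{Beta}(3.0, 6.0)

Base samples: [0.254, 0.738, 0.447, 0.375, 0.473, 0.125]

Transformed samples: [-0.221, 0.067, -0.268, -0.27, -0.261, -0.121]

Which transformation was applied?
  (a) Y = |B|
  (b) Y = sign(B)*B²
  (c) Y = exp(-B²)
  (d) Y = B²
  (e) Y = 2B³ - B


Checking option (e) Y = 2B³ - B:
  B = 0.254 -> Y = -0.221 ✓
  B = 0.738 -> Y = 0.067 ✓
  B = 0.447 -> Y = -0.268 ✓
All samples match this transformation.

(e) 2B³ - B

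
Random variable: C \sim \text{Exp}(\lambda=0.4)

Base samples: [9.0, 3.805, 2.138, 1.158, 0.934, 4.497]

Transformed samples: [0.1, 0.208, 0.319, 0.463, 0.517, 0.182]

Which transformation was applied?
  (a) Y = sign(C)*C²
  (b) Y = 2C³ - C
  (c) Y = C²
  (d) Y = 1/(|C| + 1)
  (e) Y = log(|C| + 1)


Checking option (d) Y = 1/(|C| + 1):
  C = 9.0 -> Y = 0.1 ✓
  C = 3.805 -> Y = 0.208 ✓
  C = 2.138 -> Y = 0.319 ✓
All samples match this transformation.

(d) 1/(|C| + 1)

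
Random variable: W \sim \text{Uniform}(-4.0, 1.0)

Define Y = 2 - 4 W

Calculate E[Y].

For Y = -4W + 2:
E[Y] = -4 * E[W] + 2
E[W] = (-4 + 1)/2 = -1.5
E[Y] = -4 * (-1.5) + 2 = 8

8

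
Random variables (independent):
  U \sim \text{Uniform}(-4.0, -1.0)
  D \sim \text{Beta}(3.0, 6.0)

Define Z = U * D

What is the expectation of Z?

For independent RVs: E[XY] = E[X]*E[Y]
E[U] = -2.5
E[D] = 0.33333333
E[Z] = -2.5 * 0.33333333 = -0.83333333

-0.83333333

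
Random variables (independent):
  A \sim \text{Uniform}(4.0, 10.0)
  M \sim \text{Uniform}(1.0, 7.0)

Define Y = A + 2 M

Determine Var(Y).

For independent RVs: Var(aX + bY) = a²Var(X) + b²Var(Y)
Var(A) = 3
Var(M) = 3
Var(Y) = 1²*3 + 2²*3
= 1*3 + 4*3 = 15

15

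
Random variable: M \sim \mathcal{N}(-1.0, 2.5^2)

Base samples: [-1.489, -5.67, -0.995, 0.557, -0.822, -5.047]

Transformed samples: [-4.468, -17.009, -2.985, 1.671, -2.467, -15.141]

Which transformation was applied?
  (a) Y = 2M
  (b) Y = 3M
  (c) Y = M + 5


Checking option (b) Y = 3M:
  M = -1.489 -> Y = -4.468 ✓
  M = -5.67 -> Y = -17.009 ✓
  M = -0.995 -> Y = -2.985 ✓
All samples match this transformation.

(b) 3M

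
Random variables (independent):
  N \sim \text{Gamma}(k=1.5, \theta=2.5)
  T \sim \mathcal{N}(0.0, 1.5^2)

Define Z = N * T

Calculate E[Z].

For independent RVs: E[XY] = E[X]*E[Y]
E[N] = 3.75
E[T] = 0
E[Z] = 3.75 * 0 = 0

0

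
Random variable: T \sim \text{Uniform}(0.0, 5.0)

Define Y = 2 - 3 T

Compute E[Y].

For Y = -3T + 2:
E[Y] = -3 * E[T] + 2
E[T] = (0 + 5)/2 = 2.5
E[Y] = -3 * 2.5 + 2 = -5.5

-5.5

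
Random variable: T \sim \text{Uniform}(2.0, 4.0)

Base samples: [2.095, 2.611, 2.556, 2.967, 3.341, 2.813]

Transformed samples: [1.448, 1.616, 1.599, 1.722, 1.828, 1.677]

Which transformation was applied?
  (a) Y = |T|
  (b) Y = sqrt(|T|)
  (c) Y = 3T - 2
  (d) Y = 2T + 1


Checking option (b) Y = sqrt(|T|):
  T = 2.095 -> Y = 1.448 ✓
  T = 2.611 -> Y = 1.616 ✓
  T = 2.556 -> Y = 1.599 ✓
All samples match this transformation.

(b) sqrt(|T|)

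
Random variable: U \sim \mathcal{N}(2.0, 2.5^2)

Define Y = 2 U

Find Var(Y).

For Y = aU + b: Var(Y) = a² * Var(U)
Var(U) = 2.5^2 = 6.25
Var(Y) = 2² * 6.25 = 4 * 6.25 = 25

25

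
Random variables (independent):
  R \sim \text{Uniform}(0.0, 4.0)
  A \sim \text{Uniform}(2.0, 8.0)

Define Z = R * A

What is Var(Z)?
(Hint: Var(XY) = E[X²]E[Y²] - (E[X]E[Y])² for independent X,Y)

Var(XY) = E[X²]E[Y²] - (E[X]E[Y])²
E[R] = 2, Var(R) = 1.3333333
E[A] = 5, Var(A) = 3
E[R²] = 1.3333333 + 2² = 5.3333333
E[A²] = 3 + 5² = 28
Var(Z) = 5.3333333*28 - (2*5)²
= 149.33333 - 100 = 49.333333

49.333333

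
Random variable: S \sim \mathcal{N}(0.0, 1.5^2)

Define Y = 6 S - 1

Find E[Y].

For Y = 6S - 1:
E[Y] = 6 * E[S] - 1
E[S] = 0.0 = 0
E[Y] = 6 * 0 - 1 = -1

-1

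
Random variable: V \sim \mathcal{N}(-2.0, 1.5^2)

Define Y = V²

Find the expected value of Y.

Using E[X²] = Var(X) + (E[X])²:
E[V] = -2
Var(V) = 1.5^2 = 2.25
E[V²] = 2.25 + (-2)² = 2.25 + 4 = 6.25

6.25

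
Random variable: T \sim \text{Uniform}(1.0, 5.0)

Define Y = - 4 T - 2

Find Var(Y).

For Y = aT + b: Var(Y) = a² * Var(T)
Var(T) = (5 - 1)^2/12 = 1.3333333
Var(Y) = (-4)² * 1.3333333 = 16 * 1.3333333 = 21.333333

21.333333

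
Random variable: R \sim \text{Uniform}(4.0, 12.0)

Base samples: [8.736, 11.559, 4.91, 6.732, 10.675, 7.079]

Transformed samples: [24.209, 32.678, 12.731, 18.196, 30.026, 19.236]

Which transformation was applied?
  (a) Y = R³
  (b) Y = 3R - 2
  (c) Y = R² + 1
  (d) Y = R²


Checking option (b) Y = 3R - 2:
  R = 8.736 -> Y = 24.209 ✓
  R = 11.559 -> Y = 32.678 ✓
  R = 4.91 -> Y = 12.731 ✓
All samples match this transformation.

(b) 3R - 2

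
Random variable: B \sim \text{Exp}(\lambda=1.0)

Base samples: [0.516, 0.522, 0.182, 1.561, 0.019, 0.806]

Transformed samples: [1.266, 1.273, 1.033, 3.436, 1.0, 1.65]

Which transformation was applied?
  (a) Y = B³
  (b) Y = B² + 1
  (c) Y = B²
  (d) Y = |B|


Checking option (b) Y = B² + 1:
  B = 0.516 -> Y = 1.266 ✓
  B = 0.522 -> Y = 1.273 ✓
  B = 0.182 -> Y = 1.033 ✓
All samples match this transformation.

(b) B² + 1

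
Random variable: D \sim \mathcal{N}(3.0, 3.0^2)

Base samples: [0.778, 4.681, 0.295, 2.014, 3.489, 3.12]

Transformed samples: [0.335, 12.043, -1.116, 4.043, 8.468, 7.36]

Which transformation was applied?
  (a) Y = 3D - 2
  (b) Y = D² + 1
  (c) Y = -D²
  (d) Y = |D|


Checking option (a) Y = 3D - 2:
  D = 0.778 -> Y = 0.335 ✓
  D = 4.681 -> Y = 12.043 ✓
  D = 0.295 -> Y = -1.116 ✓
All samples match this transformation.

(a) 3D - 2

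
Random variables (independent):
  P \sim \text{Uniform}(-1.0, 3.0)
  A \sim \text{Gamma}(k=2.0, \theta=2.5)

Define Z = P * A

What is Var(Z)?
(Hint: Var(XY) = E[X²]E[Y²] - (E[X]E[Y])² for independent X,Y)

Var(XY) = E[X²]E[Y²] - (E[X]E[Y])²
E[P] = 1, Var(P) = 1.3333333
E[A] = 5, Var(A) = 12.5
E[P²] = 1.3333333 + 1² = 2.3333333
E[A²] = 12.5 + 5² = 37.5
Var(Z) = 2.3333333*37.5 - (1*5)²
= 87.5 - 25 = 62.5

62.5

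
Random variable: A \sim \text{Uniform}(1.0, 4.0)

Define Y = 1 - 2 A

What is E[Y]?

For Y = -2A + 1:
E[Y] = -2 * E[A] + 1
E[A] = (1 + 4)/2 = 2.5
E[Y] = -2 * 2.5 + 1 = -4

-4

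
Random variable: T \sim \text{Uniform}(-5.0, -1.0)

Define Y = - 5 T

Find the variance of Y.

For Y = aT + b: Var(Y) = a² * Var(T)
Var(T) = (-1 + 5)^2/12 = 1.3333333
Var(Y) = (-5)² * 1.3333333 = 25 * 1.3333333 = 33.333333

33.333333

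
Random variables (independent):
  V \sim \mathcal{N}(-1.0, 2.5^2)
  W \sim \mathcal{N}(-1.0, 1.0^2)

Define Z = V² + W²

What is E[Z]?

E[Z] = E[V²] + E[W²]
E[V²] = Var(V) + E[V]² = 6.25 + 1 = 7.25
E[W²] = Var(W) + E[W]² = 1 + 1 = 2
E[Z] = 7.25 + 2 = 9.25

9.25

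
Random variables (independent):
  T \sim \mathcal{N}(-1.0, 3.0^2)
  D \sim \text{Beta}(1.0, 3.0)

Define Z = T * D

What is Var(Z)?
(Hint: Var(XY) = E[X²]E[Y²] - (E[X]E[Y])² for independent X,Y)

Var(XY) = E[X²]E[Y²] - (E[X]E[Y])²
E[T] = -1, Var(T) = 9
E[D] = 0.25, Var(D) = 0.0375
E[T²] = 9 + (-1)² = 10
E[D²] = 0.0375 + 0.25² = 0.1
Var(Z) = 10*0.1 - (-1*0.25)²
= 1 - 0.0625 = 0.9375

0.9375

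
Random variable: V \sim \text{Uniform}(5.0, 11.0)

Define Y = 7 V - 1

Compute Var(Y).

For Y = aV + b: Var(Y) = a² * Var(V)
Var(V) = (11 - 5)^2/12 = 3
Var(Y) = 7² * 3 = 49 * 3 = 147

147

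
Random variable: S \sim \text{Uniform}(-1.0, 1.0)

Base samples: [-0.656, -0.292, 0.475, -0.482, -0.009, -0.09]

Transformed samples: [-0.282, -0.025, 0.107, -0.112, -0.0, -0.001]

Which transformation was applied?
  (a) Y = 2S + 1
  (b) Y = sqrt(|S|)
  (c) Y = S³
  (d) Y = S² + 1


Checking option (c) Y = S³:
  S = -0.656 -> Y = -0.282 ✓
  S = -0.292 -> Y = -0.025 ✓
  S = 0.475 -> Y = 0.107 ✓
All samples match this transformation.

(c) S³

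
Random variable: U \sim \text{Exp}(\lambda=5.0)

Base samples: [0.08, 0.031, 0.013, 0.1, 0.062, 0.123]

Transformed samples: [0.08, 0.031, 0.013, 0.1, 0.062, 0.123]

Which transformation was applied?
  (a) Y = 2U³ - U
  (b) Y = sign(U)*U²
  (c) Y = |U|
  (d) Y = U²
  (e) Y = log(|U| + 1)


Checking option (c) Y = |U|:
  U = 0.08 -> Y = 0.08 ✓
  U = 0.031 -> Y = 0.031 ✓
  U = 0.013 -> Y = 0.013 ✓
All samples match this transformation.

(c) |U|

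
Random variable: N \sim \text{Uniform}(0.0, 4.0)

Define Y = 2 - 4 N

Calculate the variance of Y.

For Y = aN + b: Var(Y) = a² * Var(N)
Var(N) = (4 - 0)^2/12 = 1.3333333
Var(Y) = (-4)² * 1.3333333 = 16 * 1.3333333 = 21.333333

21.333333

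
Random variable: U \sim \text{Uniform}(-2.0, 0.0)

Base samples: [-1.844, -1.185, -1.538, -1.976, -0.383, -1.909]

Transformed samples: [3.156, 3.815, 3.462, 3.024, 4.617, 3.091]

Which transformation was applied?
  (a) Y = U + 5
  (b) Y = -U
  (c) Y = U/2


Checking option (a) Y = U + 5:
  U = -1.844 -> Y = 3.156 ✓
  U = -1.185 -> Y = 3.815 ✓
  U = -1.538 -> Y = 3.462 ✓
All samples match this transformation.

(a) U + 5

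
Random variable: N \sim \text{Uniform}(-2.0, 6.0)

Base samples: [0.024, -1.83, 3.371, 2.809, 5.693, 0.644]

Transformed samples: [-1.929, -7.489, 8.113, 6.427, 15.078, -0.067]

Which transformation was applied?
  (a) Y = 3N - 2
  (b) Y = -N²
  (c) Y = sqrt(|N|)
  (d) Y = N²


Checking option (a) Y = 3N - 2:
  N = 0.024 -> Y = -1.929 ✓
  N = -1.83 -> Y = -7.489 ✓
  N = 3.371 -> Y = 8.113 ✓
All samples match this transformation.

(a) 3N - 2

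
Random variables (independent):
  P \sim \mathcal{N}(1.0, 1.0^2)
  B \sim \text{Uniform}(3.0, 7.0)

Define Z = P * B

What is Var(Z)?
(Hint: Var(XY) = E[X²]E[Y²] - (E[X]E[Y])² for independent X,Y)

Var(XY) = E[X²]E[Y²] - (E[X]E[Y])²
E[P] = 1, Var(P) = 1
E[B] = 5, Var(B) = 1.3333333
E[P²] = 1 + 1² = 2
E[B²] = 1.3333333 + 5² = 26.333333
Var(Z) = 2*26.333333 - (1*5)²
= 52.666667 - 25 = 27.666667

27.666667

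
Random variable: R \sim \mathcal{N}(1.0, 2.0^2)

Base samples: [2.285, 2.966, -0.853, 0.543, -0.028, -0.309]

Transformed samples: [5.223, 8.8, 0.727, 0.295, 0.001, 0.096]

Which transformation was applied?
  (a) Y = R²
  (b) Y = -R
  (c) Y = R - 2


Checking option (a) Y = R²:
  R = 2.285 -> Y = 5.223 ✓
  R = 2.966 -> Y = 8.8 ✓
  R = -0.853 -> Y = 0.727 ✓
All samples match this transformation.

(a) R²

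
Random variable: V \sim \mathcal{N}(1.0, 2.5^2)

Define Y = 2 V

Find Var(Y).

For Y = aV + b: Var(Y) = a² * Var(V)
Var(V) = 2.5^2 = 6.25
Var(Y) = 2² * 6.25 = 4 * 6.25 = 25

25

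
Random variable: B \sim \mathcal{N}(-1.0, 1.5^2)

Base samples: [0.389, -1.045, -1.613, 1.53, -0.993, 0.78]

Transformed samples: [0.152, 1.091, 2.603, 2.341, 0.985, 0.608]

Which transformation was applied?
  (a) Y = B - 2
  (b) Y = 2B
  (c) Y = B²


Checking option (c) Y = B²:
  B = 0.389 -> Y = 0.152 ✓
  B = -1.045 -> Y = 1.091 ✓
  B = -1.613 -> Y = 2.603 ✓
All samples match this transformation.

(c) B²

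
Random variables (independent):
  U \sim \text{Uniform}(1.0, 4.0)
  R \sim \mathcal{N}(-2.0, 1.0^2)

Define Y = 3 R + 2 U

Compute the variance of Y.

For independent RVs: Var(aX + bY) = a²Var(X) + b²Var(Y)
Var(U) = 0.75
Var(R) = 1
Var(Y) = 2²*0.75 + 3²*1
= 4*0.75 + 9*1 = 12

12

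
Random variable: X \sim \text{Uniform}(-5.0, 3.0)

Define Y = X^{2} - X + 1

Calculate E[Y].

E[Y] = 1*E[X²] - 1*E[X] + 1
E[X] = -1
E[X²] = Var(X) + (E[X])² = 5.3333333 + 1 = 6.3333333
E[Y] = 1*6.3333333 - 1*(-1) + 1 = 8.3333333

8.3333333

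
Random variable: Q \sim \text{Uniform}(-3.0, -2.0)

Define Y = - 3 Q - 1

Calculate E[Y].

For Y = -3Q - 1:
E[Y] = -3 * E[Q] - 1
E[Q] = (-3 - 2)/2 = -2.5
E[Y] = -3 * (-2.5) - 1 = 6.5

6.5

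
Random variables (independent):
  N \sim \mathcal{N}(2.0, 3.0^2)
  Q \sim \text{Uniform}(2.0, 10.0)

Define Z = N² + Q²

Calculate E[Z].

E[Z] = E[N²] + E[Q²]
E[N²] = Var(N) + E[N]² = 9 + 4 = 13
E[Q²] = Var(Q) + E[Q]² = 5.3333333 + 36 = 41.333333
E[Z] = 13 + 41.333333 = 54.333333

54.333333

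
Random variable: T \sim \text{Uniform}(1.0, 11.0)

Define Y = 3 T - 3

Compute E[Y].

For Y = 3T - 3:
E[Y] = 3 * E[T] - 3
E[T] = (1 + 11)/2 = 6
E[Y] = 3 * 6 - 3 = 15

15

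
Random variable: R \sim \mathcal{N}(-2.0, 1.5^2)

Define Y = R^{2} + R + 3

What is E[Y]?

E[Y] = 1*E[R²] + 1*E[R] + 3
E[R] = -2
E[R²] = Var(R) + (E[R])² = 2.25 + 4 = 6.25
E[Y] = 1*6.25 + 1*(-2) + 3 = 7.25

7.25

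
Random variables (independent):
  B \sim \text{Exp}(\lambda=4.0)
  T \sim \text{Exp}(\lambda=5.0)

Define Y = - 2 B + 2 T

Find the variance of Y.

For independent RVs: Var(aX + bY) = a²Var(X) + b²Var(Y)
Var(B) = 0.0625
Var(T) = 0.04
Var(Y) = (-2)²*0.0625 + 2²*0.04
= 4*0.0625 + 4*0.04 = 0.41

0.41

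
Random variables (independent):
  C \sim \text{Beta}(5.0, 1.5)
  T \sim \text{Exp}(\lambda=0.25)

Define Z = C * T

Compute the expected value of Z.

For independent RVs: E[XY] = E[X]*E[Y]
E[C] = 0.76923077
E[T] = 4
E[Z] = 0.76923077 * 4 = 3.0769231

3.0769231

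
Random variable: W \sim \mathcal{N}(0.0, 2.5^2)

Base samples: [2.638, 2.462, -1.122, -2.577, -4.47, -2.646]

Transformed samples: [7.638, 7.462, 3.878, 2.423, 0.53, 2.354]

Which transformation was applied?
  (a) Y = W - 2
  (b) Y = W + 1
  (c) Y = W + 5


Checking option (c) Y = W + 5:
  W = 2.638 -> Y = 7.638 ✓
  W = 2.462 -> Y = 7.462 ✓
  W = -1.122 -> Y = 3.878 ✓
All samples match this transformation.

(c) W + 5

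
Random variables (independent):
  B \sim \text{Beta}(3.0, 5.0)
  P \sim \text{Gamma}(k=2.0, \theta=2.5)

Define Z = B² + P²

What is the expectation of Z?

E[Z] = E[B²] + E[P²]
E[B²] = Var(B) + E[B]² = 0.026041667 + 0.140625 = 0.16666667
E[P²] = Var(P) + E[P]² = 12.5 + 25 = 37.5
E[Z] = 0.16666667 + 37.5 = 37.666667

37.666667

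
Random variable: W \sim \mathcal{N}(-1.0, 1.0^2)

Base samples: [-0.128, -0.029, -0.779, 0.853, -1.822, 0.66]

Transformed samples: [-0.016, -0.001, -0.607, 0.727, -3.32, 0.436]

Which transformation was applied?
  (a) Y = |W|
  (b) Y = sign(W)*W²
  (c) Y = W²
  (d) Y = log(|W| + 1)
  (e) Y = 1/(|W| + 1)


Checking option (b) Y = sign(W)*W²:
  W = -0.128 -> Y = -0.016 ✓
  W = -0.029 -> Y = -0.001 ✓
  W = -0.779 -> Y = -0.607 ✓
All samples match this transformation.

(b) sign(W)*W²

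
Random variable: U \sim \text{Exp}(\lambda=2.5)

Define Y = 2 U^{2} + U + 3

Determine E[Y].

E[Y] = 2*E[U²] + 1*E[U] + 3
E[U] = 0.4
E[U²] = Var(U) + (E[U])² = 0.16 + 0.16 = 0.32
E[Y] = 2*0.32 + 1*0.4 + 3 = 4.04

4.04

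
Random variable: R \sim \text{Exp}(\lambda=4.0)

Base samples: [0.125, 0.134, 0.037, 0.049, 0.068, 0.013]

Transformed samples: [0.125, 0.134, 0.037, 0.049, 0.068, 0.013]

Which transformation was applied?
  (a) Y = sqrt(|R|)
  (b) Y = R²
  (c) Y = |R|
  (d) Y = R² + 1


Checking option (c) Y = |R|:
  R = 0.125 -> Y = 0.125 ✓
  R = 0.134 -> Y = 0.134 ✓
  R = 0.037 -> Y = 0.037 ✓
All samples match this transformation.

(c) |R|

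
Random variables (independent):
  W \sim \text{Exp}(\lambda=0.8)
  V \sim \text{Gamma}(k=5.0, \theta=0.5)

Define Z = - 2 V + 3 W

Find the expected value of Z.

E[Z] = 3*E[W] - 2*E[V]
E[W] = 1.25
E[V] = 2.5
E[Z] = 3*1.25 - 2*2.5 = -1.25

-1.25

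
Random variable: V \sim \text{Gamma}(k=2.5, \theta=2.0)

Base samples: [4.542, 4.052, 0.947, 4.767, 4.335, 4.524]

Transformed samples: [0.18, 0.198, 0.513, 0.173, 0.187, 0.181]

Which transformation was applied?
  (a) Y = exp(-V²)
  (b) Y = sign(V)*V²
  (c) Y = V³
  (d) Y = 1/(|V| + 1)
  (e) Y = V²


Checking option (d) Y = 1/(|V| + 1):
  V = 4.542 -> Y = 0.18 ✓
  V = 4.052 -> Y = 0.198 ✓
  V = 0.947 -> Y = 0.513 ✓
All samples match this transformation.

(d) 1/(|V| + 1)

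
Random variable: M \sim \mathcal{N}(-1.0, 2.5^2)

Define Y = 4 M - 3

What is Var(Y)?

For Y = aM + b: Var(Y) = a² * Var(M)
Var(M) = 2.5^2 = 6.25
Var(Y) = 4² * 6.25 = 16 * 6.25 = 100

100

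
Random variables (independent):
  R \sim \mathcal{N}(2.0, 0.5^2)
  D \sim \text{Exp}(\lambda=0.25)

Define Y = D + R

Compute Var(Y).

For independent RVs: Var(aX + bY) = a²Var(X) + b²Var(Y)
Var(R) = 0.25
Var(D) = 16
Var(Y) = 1²*0.25 + 1²*16
= 1*0.25 + 1*16 = 16.25

16.25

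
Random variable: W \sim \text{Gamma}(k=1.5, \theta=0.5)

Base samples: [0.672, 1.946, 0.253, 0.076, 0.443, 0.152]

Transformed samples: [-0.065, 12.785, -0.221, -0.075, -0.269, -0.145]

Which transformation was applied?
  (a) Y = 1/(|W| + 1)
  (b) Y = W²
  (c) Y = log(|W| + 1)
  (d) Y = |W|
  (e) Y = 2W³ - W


Checking option (e) Y = 2W³ - W:
  W = 0.672 -> Y = -0.065 ✓
  W = 1.946 -> Y = 12.785 ✓
  W = 0.253 -> Y = -0.221 ✓
All samples match this transformation.

(e) 2W³ - W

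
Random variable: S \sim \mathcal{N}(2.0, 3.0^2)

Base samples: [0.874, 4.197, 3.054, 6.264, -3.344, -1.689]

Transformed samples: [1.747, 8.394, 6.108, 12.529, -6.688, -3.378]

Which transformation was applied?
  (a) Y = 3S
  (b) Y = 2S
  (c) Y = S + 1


Checking option (b) Y = 2S:
  S = 0.874 -> Y = 1.747 ✓
  S = 4.197 -> Y = 8.394 ✓
  S = 3.054 -> Y = 6.108 ✓
All samples match this transformation.

(b) 2S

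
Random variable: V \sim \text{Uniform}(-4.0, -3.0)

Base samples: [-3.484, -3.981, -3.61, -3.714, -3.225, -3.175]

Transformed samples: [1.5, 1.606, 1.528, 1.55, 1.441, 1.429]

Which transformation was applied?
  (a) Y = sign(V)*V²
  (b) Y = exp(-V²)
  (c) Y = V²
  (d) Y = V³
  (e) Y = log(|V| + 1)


Checking option (e) Y = log(|V| + 1):
  V = -3.484 -> Y = 1.5 ✓
  V = -3.981 -> Y = 1.606 ✓
  V = -3.61 -> Y = 1.528 ✓
All samples match this transformation.

(e) log(|V| + 1)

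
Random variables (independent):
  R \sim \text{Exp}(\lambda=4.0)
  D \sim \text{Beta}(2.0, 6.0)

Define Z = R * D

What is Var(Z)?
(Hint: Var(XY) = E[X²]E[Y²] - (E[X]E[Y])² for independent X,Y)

Var(XY) = E[X²]E[Y²] - (E[X]E[Y])²
E[R] = 0.25, Var(R) = 0.0625
E[D] = 0.25, Var(D) = 0.020833333
E[R²] = 0.0625 + 0.25² = 0.125
E[D²] = 0.020833333 + 0.25² = 0.083333333
Var(Z) = 0.125*0.083333333 - (0.25*0.25)²
= 0.010416667 - 0.00390625 = 0.0065104167

0.0065104167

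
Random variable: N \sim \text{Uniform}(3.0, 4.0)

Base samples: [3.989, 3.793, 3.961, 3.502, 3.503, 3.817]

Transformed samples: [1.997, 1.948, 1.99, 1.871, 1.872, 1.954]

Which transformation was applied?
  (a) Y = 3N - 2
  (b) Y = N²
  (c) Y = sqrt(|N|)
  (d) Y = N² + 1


Checking option (c) Y = sqrt(|N|):
  N = 3.989 -> Y = 1.997 ✓
  N = 3.793 -> Y = 1.948 ✓
  N = 3.961 -> Y = 1.99 ✓
All samples match this transformation.

(c) sqrt(|N|)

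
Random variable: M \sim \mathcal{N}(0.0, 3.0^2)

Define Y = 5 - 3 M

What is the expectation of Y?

For Y = -3M + 5:
E[Y] = -3 * E[M] + 5
E[M] = 0.0 = 0
E[Y] = -3 * 0 + 5 = 5

5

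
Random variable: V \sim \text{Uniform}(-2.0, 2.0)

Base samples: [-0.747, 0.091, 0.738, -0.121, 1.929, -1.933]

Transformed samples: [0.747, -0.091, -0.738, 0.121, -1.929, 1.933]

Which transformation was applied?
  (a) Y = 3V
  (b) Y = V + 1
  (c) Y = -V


Checking option (c) Y = -V:
  V = -0.747 -> Y = 0.747 ✓
  V = 0.091 -> Y = -0.091 ✓
  V = 0.738 -> Y = -0.738 ✓
All samples match this transformation.

(c) -V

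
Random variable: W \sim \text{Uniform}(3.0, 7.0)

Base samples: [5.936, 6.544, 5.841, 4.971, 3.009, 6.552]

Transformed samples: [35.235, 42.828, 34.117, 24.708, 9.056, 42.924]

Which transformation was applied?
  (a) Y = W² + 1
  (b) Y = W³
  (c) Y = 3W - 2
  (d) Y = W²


Checking option (d) Y = W²:
  W = 5.936 -> Y = 35.235 ✓
  W = 6.544 -> Y = 42.828 ✓
  W = 5.841 -> Y = 34.117 ✓
All samples match this transformation.

(d) W²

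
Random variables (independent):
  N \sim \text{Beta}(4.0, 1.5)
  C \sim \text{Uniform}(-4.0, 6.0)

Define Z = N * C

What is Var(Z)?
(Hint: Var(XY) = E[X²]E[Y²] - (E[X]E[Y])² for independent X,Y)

Var(XY) = E[X²]E[Y²] - (E[X]E[Y])²
E[N] = 0.72727273, Var(N) = 0.03051494
E[C] = 1, Var(C) = 8.3333333
E[N²] = 0.03051494 + 0.72727273² = 0.55944056
E[C²] = 8.3333333 + 1² = 9.3333333
Var(Z) = 0.55944056*9.3333333 - (0.72727273*1)²
= 5.2214452 - 0.52892562 = 4.6925196

4.6925196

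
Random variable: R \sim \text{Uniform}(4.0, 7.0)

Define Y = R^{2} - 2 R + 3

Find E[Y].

E[Y] = 1*E[R²] - 2*E[R] + 3
E[R] = 5.5
E[R²] = Var(R) + (E[R])² = 0.75 + 30.25 = 31
E[Y] = 1*31 - 2*5.5 + 3 = 23

23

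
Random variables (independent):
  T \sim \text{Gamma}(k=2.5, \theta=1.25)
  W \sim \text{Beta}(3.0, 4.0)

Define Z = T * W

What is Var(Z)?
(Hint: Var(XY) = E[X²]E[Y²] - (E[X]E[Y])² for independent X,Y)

Var(XY) = E[X²]E[Y²] - (E[X]E[Y])²
E[T] = 3.125, Var(T) = 3.90625
E[W] = 0.42857143, Var(W) = 0.030612245
E[T²] = 3.90625 + 3.125² = 13.671875
E[W²] = 0.030612245 + 0.42857143² = 0.21428571
Var(Z) = 13.671875*0.21428571 - (3.125*0.42857143)²
= 2.9296875 - 1.7936862 = 1.1360013

1.1360013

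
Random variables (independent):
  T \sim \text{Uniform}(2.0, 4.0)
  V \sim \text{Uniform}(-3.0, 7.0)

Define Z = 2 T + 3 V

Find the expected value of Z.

E[Z] = 2*E[T] + 3*E[V]
E[T] = 3
E[V] = 2
E[Z] = 2*3 + 3*2 = 12

12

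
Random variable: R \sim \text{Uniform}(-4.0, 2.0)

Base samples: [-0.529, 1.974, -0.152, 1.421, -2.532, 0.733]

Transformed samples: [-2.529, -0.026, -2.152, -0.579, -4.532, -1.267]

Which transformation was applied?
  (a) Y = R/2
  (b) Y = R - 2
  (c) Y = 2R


Checking option (b) Y = R - 2:
  R = -0.529 -> Y = -2.529 ✓
  R = 1.974 -> Y = -0.026 ✓
  R = -0.152 -> Y = -2.152 ✓
All samples match this transformation.

(b) R - 2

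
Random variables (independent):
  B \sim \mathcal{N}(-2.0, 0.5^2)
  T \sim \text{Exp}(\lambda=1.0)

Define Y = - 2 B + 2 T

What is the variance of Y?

For independent RVs: Var(aX + bY) = a²Var(X) + b²Var(Y)
Var(B) = 0.25
Var(T) = 1
Var(Y) = (-2)²*0.25 + 2²*1
= 4*0.25 + 4*1 = 5

5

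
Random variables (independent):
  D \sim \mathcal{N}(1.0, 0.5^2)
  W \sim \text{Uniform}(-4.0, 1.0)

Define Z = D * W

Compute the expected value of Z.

For independent RVs: E[XY] = E[X]*E[Y]
E[D] = 1
E[W] = -1.5
E[Z] = 1 * (-1.5) = -1.5

-1.5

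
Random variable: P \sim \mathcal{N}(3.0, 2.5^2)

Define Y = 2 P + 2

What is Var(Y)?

For Y = aP + b: Var(Y) = a² * Var(P)
Var(P) = 2.5^2 = 6.25
Var(Y) = 2² * 6.25 = 4 * 6.25 = 25

25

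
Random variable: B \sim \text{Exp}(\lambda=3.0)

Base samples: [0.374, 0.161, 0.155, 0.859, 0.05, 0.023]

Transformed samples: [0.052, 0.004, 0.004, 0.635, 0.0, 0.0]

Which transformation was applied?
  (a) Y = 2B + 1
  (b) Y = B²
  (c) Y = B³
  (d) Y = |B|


Checking option (c) Y = B³:
  B = 0.374 -> Y = 0.052 ✓
  B = 0.161 -> Y = 0.004 ✓
  B = 0.155 -> Y = 0.004 ✓
All samples match this transformation.

(c) B³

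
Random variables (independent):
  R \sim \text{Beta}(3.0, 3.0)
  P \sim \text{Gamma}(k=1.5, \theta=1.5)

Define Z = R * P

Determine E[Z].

For independent RVs: E[XY] = E[X]*E[Y]
E[R] = 0.5
E[P] = 2.25
E[Z] = 0.5 * 2.25 = 1.125

1.125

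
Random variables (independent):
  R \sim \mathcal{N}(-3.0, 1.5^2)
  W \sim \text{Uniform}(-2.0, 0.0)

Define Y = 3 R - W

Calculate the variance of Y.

For independent RVs: Var(aX + bY) = a²Var(X) + b²Var(Y)
Var(R) = 2.25
Var(W) = 0.33333333
Var(Y) = 3²*2.25 + (-1)²*0.33333333
= 9*2.25 + 1*0.33333333 = 20.583333

20.583333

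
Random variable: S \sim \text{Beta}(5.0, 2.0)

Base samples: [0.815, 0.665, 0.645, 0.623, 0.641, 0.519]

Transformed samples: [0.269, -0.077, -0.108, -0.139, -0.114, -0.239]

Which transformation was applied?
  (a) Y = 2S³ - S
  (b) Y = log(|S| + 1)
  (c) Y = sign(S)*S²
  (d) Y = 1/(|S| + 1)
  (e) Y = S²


Checking option (a) Y = 2S³ - S:
  S = 0.815 -> Y = 0.269 ✓
  S = 0.665 -> Y = -0.077 ✓
  S = 0.645 -> Y = -0.108 ✓
All samples match this transformation.

(a) 2S³ - S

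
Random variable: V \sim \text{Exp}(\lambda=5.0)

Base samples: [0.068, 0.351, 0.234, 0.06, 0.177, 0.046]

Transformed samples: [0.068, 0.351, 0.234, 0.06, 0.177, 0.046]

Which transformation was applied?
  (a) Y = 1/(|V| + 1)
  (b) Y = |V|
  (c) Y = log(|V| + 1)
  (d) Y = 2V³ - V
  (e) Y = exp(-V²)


Checking option (b) Y = |V|:
  V = 0.068 -> Y = 0.068 ✓
  V = 0.351 -> Y = 0.351 ✓
  V = 0.234 -> Y = 0.234 ✓
All samples match this transformation.

(b) |V|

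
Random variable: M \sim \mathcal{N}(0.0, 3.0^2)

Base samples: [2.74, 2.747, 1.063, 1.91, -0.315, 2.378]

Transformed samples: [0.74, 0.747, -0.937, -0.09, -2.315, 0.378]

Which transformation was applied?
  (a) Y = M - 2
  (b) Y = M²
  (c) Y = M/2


Checking option (a) Y = M - 2:
  M = 2.74 -> Y = 0.74 ✓
  M = 2.747 -> Y = 0.747 ✓
  M = 1.063 -> Y = -0.937 ✓
All samples match this transformation.

(a) M - 2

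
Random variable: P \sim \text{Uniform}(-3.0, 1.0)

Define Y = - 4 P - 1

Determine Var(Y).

For Y = aP + b: Var(Y) = a² * Var(P)
Var(P) = (1 + 3)^2/12 = 1.3333333
Var(Y) = (-4)² * 1.3333333 = 16 * 1.3333333 = 21.333333

21.333333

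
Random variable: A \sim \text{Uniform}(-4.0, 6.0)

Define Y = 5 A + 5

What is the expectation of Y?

For Y = 5A + 5:
E[Y] = 5 * E[A] + 5
E[A] = (-4 + 6)/2 = 1
E[Y] = 5 * 1 + 5 = 10

10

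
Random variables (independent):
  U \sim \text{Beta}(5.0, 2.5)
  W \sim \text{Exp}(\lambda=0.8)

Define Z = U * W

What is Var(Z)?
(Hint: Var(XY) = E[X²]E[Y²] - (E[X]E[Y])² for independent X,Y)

Var(XY) = E[X²]E[Y²] - (E[X]E[Y])²
E[U] = 0.66666667, Var(U) = 0.026143791
E[W] = 1.25, Var(W) = 1.5625
E[U²] = 0.026143791 + 0.66666667² = 0.47058824
E[W²] = 1.5625 + 1.25² = 3.125
Var(Z) = 0.47058824*3.125 - (0.66666667*1.25)²
= 1.4705882 - 0.69444444 = 0.77614379

0.77614379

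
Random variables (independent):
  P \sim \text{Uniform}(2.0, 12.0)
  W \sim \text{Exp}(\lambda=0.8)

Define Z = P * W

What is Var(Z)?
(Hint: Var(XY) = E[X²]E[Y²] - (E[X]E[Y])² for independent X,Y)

Var(XY) = E[X²]E[Y²] - (E[X]E[Y])²
E[P] = 7, Var(P) = 8.3333333
E[W] = 1.25, Var(W) = 1.5625
E[P²] = 8.3333333 + 7² = 57.333333
E[W²] = 1.5625 + 1.25² = 3.125
Var(Z) = 57.333333*3.125 - (7*1.25)²
= 179.16667 - 76.5625 = 102.60417

102.60417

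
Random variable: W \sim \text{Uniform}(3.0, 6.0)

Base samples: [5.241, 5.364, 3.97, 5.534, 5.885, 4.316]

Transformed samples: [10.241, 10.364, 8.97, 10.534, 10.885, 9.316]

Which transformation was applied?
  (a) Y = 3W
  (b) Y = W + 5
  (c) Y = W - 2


Checking option (b) Y = W + 5:
  W = 5.241 -> Y = 10.241 ✓
  W = 5.364 -> Y = 10.364 ✓
  W = 3.97 -> Y = 8.97 ✓
All samples match this transformation.

(b) W + 5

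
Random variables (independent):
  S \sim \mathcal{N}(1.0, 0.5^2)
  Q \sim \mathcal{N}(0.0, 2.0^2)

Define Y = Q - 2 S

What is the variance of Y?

For independent RVs: Var(aX + bY) = a²Var(X) + b²Var(Y)
Var(S) = 0.25
Var(Q) = 4
Var(Y) = (-2)²*0.25 + 1²*4
= 4*0.25 + 1*4 = 5

5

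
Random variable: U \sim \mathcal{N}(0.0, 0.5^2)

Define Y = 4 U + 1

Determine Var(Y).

For Y = aU + b: Var(Y) = a² * Var(U)
Var(U) = 0.5^2 = 0.25
Var(Y) = 4² * 0.25 = 16 * 0.25 = 4

4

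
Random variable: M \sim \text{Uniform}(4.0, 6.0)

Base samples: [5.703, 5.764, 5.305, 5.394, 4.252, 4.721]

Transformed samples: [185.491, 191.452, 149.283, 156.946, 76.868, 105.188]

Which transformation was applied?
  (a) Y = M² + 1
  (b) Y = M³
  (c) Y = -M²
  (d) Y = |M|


Checking option (b) Y = M³:
  M = 5.703 -> Y = 185.491 ✓
  M = 5.764 -> Y = 191.452 ✓
  M = 5.305 -> Y = 149.283 ✓
All samples match this transformation.

(b) M³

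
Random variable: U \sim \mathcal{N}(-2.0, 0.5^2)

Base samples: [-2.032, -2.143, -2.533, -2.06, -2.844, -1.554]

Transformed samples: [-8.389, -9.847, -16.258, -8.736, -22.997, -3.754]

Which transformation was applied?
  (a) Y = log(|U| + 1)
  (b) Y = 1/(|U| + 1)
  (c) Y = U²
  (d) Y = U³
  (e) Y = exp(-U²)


Checking option (d) Y = U³:
  U = -2.032 -> Y = -8.389 ✓
  U = -2.143 -> Y = -9.847 ✓
  U = -2.533 -> Y = -16.258 ✓
All samples match this transformation.

(d) U³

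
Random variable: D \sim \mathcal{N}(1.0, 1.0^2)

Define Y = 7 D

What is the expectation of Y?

For Y = 7D:
E[Y] = 7 * E[D]
E[D] = 1.0 = 1
E[Y] = 7 * 1 = 7

7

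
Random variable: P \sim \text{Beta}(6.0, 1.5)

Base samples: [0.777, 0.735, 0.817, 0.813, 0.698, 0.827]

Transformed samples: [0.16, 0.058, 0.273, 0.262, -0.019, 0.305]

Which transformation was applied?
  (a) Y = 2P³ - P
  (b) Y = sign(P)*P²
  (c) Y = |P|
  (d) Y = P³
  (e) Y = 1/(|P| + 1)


Checking option (a) Y = 2P³ - P:
  P = 0.777 -> Y = 0.16 ✓
  P = 0.735 -> Y = 0.058 ✓
  P = 0.817 -> Y = 0.273 ✓
All samples match this transformation.

(a) 2P³ - P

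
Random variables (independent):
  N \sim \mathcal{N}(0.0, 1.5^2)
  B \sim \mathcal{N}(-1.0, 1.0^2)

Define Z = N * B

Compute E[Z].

For independent RVs: E[XY] = E[X]*E[Y]
E[N] = 0
E[B] = -1
E[Z] = 0 * (-1) = 0

0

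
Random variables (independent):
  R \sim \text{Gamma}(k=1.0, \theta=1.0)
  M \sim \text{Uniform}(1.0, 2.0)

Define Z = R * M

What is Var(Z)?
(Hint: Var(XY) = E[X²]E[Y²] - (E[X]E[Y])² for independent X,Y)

Var(XY) = E[X²]E[Y²] - (E[X]E[Y])²
E[R] = 1, Var(R) = 1
E[M] = 1.5, Var(M) = 0.083333333
E[R²] = 1 + 1² = 2
E[M²] = 0.083333333 + 1.5² = 2.3333333
Var(Z) = 2*2.3333333 - (1*1.5)²
= 4.6666667 - 2.25 = 2.4166667

2.4166667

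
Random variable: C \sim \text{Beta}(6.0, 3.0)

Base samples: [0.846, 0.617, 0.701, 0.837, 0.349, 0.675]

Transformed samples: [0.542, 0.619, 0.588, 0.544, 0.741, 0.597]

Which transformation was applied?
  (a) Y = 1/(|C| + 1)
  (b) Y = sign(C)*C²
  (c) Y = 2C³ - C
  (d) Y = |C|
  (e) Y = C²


Checking option (a) Y = 1/(|C| + 1):
  C = 0.846 -> Y = 0.542 ✓
  C = 0.617 -> Y = 0.619 ✓
  C = 0.701 -> Y = 0.588 ✓
All samples match this transformation.

(a) 1/(|C| + 1)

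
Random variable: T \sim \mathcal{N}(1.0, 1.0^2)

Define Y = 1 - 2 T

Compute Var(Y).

For Y = aT + b: Var(Y) = a² * Var(T)
Var(T) = 1.0^2 = 1
Var(Y) = (-2)² * 1 = 4 * 1 = 4

4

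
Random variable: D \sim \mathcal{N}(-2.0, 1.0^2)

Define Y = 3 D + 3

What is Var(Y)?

For Y = aD + b: Var(Y) = a² * Var(D)
Var(D) = 1.0^2 = 1
Var(Y) = 3² * 1 = 9 * 1 = 9

9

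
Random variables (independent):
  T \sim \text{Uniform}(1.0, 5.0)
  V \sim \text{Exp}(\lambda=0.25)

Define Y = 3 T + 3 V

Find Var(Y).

For independent RVs: Var(aX + bY) = a²Var(X) + b²Var(Y)
Var(T) = 1.3333333
Var(V) = 16
Var(Y) = 3²*1.3333333 + 3²*16
= 9*1.3333333 + 9*16 = 156

156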